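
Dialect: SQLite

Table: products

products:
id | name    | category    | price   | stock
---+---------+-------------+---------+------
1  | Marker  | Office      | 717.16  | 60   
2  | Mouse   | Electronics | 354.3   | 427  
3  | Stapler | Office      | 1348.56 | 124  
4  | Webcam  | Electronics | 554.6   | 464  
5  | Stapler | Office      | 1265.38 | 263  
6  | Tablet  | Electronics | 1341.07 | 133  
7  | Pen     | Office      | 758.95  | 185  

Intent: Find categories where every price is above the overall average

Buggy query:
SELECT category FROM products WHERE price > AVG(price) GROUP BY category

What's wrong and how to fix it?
Bug: AVG() is an aggregate; it can't sit directly in WHERE

Fix: Compute the overall average in a scalar subquery and compare each group's MIN against it in HAVING

Corrected query:
SELECT category FROM products GROUP BY category HAVING MIN(price) > (SELECT AVG(price) FROM products)

Result:
(no rows)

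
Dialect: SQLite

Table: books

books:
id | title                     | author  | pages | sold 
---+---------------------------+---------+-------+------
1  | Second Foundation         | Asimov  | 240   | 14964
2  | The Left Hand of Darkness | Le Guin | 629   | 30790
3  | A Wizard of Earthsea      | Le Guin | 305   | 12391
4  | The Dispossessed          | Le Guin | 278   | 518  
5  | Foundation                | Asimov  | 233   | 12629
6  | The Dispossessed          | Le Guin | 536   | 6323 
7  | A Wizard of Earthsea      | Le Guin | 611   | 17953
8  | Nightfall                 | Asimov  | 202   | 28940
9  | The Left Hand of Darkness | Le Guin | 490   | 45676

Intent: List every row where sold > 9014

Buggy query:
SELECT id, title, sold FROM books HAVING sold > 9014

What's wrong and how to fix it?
Bug: HAVING filters the output of aggregation, but this query has no GROUP BY and no aggregate functions, so SQLite rejects it (HAVING clause on a non-aggregate query); the condition here is per row

Fix: Use WHERE for row-level filtering

Corrected query:
SELECT id, title, sold FROM books WHERE sold > 9014

Result:
id | title                     | sold 
---+---------------------------+------
1  | Second Foundation         | 14964
2  | The Left Hand of Darkness | 30790
3  | A Wizard of Earthsea      | 12391
5  | Foundation                | 12629
7  | A Wizard of Earthsea      | 17953
8  | Nightfall                 | 28940
9  | The Left Hand of Darkness | 45676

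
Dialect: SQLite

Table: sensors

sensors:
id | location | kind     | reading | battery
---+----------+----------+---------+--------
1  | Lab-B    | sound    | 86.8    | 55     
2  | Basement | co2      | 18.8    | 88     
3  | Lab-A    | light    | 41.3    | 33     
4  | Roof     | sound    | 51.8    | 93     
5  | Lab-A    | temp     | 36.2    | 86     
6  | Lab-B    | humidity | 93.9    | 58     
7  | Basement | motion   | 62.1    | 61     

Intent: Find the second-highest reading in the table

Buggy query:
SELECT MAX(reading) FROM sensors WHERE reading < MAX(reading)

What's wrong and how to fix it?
Bug: The inner MAX is an aggregate inside WHERE, which is not allowed

Fix: Put the inner MAX in a scalar subquery

Corrected query:
SELECT MAX(reading) FROM sensors WHERE reading < (SELECT MAX(reading) FROM sensors)

Result:
MAX(reading)
------------
86.8        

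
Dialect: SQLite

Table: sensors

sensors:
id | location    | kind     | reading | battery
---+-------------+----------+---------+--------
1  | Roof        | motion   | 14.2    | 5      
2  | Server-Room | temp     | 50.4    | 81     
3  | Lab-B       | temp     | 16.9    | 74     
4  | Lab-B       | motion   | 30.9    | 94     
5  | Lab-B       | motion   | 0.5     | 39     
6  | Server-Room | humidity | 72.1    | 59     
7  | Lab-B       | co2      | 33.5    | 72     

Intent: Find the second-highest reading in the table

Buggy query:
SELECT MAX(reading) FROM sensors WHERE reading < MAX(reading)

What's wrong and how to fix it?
Bug: MAX(reading) on the right of the comparison is an aggregate-in-WHERE error

Fix: Compute the overall MAX in a subquery, then take MAX of rows below it

Corrected query:
SELECT MAX(reading) FROM sensors WHERE reading < (SELECT MAX(reading) FROM sensors)

Result:
MAX(reading)
------------
50.4        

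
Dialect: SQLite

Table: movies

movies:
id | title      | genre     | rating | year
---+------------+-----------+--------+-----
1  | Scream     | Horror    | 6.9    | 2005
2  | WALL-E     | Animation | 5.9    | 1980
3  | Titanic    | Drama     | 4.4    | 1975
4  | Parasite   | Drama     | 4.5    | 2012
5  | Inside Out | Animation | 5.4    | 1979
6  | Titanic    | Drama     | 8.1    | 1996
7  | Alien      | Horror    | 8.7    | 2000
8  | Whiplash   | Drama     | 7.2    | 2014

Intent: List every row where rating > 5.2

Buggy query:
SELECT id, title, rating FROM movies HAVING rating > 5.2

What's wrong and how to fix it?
Bug: HAVING filters the output of aggregation, but this query has no GROUP BY and no aggregate functions, so SQLite rejects it (HAVING clause on a non-aggregate query); the condition here is per row

Fix: Use WHERE for row-level filtering

Corrected query:
SELECT id, title, rating FROM movies WHERE rating > 5.2

Result:
id | title      | rating
---+------------+-------
1  | Scream     | 6.9   
2  | WALL-E     | 5.9   
5  | Inside Out | 5.4   
6  | Titanic    | 8.1   
7  | Alien      | 8.7   
8  | Whiplash   | 7.2   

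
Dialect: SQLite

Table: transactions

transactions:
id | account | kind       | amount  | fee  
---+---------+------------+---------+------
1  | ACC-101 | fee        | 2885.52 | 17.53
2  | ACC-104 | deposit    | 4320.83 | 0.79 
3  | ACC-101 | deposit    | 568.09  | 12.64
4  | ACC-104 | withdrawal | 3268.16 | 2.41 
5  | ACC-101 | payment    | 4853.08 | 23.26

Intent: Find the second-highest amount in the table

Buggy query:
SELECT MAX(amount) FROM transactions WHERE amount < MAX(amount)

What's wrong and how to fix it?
Bug: MAX(amount) on the right of the comparison is an aggregate-in-WHERE error

Fix: Compute the overall MAX in a subquery, then take MAX of rows below it

Corrected query:
SELECT MAX(amount) FROM transactions WHERE amount < (SELECT MAX(amount) FROM transactions)

Result:
MAX(amount)
-----------
4320.83    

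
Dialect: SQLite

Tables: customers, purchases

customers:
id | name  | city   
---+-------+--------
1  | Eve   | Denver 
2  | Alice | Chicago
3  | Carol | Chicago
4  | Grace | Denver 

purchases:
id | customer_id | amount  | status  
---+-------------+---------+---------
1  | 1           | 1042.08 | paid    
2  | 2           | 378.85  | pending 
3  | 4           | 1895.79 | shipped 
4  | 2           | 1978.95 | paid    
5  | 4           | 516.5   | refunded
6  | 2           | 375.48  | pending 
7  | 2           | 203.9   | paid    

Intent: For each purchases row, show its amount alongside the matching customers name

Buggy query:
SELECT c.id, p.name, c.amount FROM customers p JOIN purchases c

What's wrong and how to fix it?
Bug: JOIN with no ON clause produces a cartesian product; every purchases row pairs with every customers row

Fix: Specify the join condition linking the foreign key to the parent id

Corrected query:
SELECT c.id, p.name, c.amount FROM customers p JOIN purchases c ON c.customer_id = p.id

Result:
id | name  | amount 
---+-------+--------
1  | Eve   | 1042.08
2  | Alice | 378.85 
3  | Grace | 1895.79
4  | Alice | 1978.95
5  | Grace | 516.5  
6  | Alice | 375.48 
7  | Alice | 203.9  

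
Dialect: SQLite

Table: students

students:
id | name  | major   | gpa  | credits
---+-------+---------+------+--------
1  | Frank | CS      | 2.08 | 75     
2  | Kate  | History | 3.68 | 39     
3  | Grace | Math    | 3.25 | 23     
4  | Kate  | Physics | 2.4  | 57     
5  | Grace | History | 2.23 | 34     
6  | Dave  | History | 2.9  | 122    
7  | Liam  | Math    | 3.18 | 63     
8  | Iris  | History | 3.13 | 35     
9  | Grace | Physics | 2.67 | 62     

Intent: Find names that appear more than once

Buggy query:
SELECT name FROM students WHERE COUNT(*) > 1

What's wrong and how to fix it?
Bug: COUNT(*) is an aggregate and cannot be used in WHERE

Fix: Group first, then use HAVING for the count condition

Corrected query:
SELECT name FROM students GROUP BY name HAVING COUNT(*) > 1

Result:
name 
-----
Grace
Kate 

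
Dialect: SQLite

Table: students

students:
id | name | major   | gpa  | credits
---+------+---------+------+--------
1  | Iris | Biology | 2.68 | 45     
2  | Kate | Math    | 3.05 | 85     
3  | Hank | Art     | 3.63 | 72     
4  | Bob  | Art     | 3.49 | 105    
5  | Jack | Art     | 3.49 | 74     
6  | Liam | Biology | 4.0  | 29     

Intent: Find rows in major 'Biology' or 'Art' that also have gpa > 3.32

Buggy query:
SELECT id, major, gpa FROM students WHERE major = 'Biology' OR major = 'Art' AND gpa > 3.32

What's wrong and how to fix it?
Bug: AND binds tighter than OR, so this parses as major = 'Biology' OR (major = 'Art' AND gpa > 3.32)

Fix: Group the OR with parentheses (or use IN), then AND the threshold

Corrected query:
SELECT id, major, gpa FROM students WHERE (major = 'Biology' OR major = 'Art') AND gpa > 3.32

Result:
id | major   | gpa 
---+---------+-----
3  | Art     | 3.63
4  | Art     | 3.49
5  | Art     | 3.49
6  | Biology | 4   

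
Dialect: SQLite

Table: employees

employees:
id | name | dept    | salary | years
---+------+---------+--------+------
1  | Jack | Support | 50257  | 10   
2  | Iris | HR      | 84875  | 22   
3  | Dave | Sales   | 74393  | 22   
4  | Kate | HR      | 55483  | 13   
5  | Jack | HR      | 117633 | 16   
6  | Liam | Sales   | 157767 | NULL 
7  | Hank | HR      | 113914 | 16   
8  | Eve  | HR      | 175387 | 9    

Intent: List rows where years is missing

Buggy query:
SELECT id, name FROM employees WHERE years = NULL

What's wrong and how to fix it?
Bug: Comparing to NULL with '=' never matches; NULL = NULL is unknown, not true

Fix: Replace '= NULL' with 'IS NULL'

Corrected query:
SELECT id, name FROM employees WHERE years IS NULL

Result:
id | name
---+-----
6  | Liam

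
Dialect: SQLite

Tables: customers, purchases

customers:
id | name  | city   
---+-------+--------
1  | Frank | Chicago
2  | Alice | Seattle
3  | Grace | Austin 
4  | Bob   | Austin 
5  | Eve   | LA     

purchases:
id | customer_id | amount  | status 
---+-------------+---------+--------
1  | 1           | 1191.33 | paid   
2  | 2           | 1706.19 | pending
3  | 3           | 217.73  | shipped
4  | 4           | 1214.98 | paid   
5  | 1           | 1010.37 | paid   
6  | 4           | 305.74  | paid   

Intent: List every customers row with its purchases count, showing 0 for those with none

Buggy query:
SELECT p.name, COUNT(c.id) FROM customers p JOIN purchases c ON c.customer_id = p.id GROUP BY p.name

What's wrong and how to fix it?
Bug: INNER JOIN drops customers rows that have no matching purchases rows

Fix: Use LEFT JOIN so parents without children still appear (COUNT(c.id) gives 0)

Corrected query:
SELECT p.name, COUNT(c.id) FROM customers p LEFT JOIN purchases c ON c.customer_id = p.id GROUP BY p.name

Result:
name  | COUNT(c.id)
------+------------
Alice | 1          
Bob   | 2          
Eve   | 0          
Frank | 2          
Grace | 1          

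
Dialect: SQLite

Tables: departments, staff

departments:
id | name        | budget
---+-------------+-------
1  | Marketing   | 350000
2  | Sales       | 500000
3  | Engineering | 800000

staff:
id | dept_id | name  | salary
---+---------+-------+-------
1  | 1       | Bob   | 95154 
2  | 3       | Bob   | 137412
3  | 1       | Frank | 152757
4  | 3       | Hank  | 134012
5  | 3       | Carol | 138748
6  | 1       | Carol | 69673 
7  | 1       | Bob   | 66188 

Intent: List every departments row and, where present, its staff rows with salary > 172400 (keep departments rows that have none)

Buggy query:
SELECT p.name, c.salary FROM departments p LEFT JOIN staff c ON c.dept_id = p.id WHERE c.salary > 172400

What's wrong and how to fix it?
Bug: Filtering c.salary in WHERE discards the NULL rows produced by LEFT JOIN, turning it into an inner join

Fix: Move the right-table condition into the ON clause so unmatched parents are kept

Corrected query:
SELECT p.name, c.salary FROM departments p LEFT JOIN staff c ON c.dept_id = p.id AND c.salary > 172400

Result:
name        | salary
------------+-------
Marketing   | NULL  
Sales       | NULL  
Engineering | NULL  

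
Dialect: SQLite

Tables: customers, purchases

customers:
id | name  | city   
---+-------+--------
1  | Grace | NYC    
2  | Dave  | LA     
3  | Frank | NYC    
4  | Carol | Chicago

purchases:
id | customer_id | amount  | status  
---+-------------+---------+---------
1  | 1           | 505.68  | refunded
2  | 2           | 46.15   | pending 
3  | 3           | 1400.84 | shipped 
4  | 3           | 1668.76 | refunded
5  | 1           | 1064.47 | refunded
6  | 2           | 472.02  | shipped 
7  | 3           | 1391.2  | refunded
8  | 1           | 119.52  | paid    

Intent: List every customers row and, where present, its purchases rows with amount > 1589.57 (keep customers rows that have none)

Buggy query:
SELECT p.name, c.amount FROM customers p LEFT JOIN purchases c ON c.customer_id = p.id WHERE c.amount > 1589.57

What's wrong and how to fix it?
Bug: Filtering c.amount in WHERE discards the NULL rows produced by LEFT JOIN, turning it into an inner join

Fix: Put 'c.amount > 1589.57' in the JOIN's ON clause instead of WHERE

Corrected query:
SELECT p.name, c.amount FROM customers p LEFT JOIN purchases c ON c.customer_id = p.id AND c.amount > 1589.57

Result:
name  | amount 
------+--------
Grace | NULL   
Dave  | NULL   
Frank | 1668.76
Carol | NULL   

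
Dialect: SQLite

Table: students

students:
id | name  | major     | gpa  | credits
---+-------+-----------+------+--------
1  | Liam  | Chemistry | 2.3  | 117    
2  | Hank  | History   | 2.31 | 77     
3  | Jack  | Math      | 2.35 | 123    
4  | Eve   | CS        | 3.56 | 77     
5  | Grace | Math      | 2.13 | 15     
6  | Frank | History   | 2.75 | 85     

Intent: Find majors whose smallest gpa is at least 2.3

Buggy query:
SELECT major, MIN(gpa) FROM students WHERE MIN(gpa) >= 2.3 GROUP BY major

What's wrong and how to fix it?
Bug: MIN() in WHERE is a misuse of aggregate

Fix: Replace WHERE with HAVING after the GROUP BY

Corrected query:
SELECT major, MIN(gpa) FROM students GROUP BY major HAVING MIN(gpa) >= 2.3

Result:
major     | MIN(gpa)
----------+---------
CS        | 3.56    
Chemistry | 2.3     
History   | 2.31    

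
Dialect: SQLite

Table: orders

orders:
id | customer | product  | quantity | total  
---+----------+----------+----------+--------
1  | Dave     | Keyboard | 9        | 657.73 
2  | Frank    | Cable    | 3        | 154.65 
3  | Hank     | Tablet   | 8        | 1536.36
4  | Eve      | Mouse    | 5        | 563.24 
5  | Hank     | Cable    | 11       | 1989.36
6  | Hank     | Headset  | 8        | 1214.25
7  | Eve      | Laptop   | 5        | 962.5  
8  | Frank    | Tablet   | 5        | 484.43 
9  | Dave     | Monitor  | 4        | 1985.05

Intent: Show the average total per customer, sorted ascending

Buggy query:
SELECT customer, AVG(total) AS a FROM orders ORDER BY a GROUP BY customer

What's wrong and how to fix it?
Bug: ORDER BY appears before GROUP BY; SQL clause order requires GROUP BY first

Fix: Reorder: SELECT … FROM … GROUP BY … ORDER BY …

Corrected query:
SELECT customer, AVG(total) AS a FROM orders GROUP BY customer ORDER BY a

Result:
customer | a      
---------+--------
Frank    | 319.54 
Eve      | 762.87 
Dave     | 1321.39
Hank     | 1579.99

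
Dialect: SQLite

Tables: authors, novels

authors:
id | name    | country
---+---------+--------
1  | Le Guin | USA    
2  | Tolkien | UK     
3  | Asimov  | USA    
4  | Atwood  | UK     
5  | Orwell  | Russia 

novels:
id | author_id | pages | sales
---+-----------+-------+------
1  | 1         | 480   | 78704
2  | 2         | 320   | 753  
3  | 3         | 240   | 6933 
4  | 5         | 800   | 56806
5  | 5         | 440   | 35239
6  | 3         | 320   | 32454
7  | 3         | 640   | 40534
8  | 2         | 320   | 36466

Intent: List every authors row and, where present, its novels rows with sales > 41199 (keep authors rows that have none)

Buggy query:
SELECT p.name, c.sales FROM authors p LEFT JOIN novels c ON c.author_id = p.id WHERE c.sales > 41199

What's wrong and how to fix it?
Bug: Filtering c.sales in WHERE discards the NULL rows produced by LEFT JOIN, turning it into an inner join

Fix: Move the right-table condition into the ON clause so unmatched parents are kept

Corrected query:
SELECT p.name, c.sales FROM authors p LEFT JOIN novels c ON c.author_id = p.id AND c.sales > 41199

Result:
name    | sales
--------+------
Le Guin | 78704
Tolkien | NULL 
Asimov  | NULL 
Atwood  | NULL 
Orwell  | 56806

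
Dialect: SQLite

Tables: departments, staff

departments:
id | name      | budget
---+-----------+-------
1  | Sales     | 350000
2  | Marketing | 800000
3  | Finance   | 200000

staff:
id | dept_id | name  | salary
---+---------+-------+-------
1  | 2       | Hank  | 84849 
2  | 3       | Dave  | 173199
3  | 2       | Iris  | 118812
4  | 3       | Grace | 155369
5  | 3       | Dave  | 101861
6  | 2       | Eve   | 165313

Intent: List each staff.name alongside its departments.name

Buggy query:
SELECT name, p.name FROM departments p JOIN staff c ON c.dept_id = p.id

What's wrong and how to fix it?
Bug: Both tables have a 'name' column; the unqualified reference is ambiguous

Fix: Qualify the column with its table alias (c.name)

Corrected query:
SELECT c.name, p.name FROM departments p JOIN staff c ON c.dept_id = p.id

Result:
name  | name     
------+----------
Hank  | Marketing
Dave  | Finance  
Iris  | Marketing
Grace | Finance  
Dave  | Finance  
Eve   | Marketing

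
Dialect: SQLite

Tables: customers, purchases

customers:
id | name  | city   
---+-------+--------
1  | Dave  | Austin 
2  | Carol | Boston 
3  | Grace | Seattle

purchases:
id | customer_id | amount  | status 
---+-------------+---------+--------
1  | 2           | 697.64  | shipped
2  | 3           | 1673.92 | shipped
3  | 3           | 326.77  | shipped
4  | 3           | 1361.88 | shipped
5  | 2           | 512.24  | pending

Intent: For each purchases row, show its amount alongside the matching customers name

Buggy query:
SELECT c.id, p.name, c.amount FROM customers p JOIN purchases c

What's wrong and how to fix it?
Bug: JOIN with no ON clause produces a cartesian product; every purchases row pairs with every customers row

Fix: Add ON c.customer_id = p.id to the JOIN

Corrected query:
SELECT c.id, p.name, c.amount FROM customers p JOIN purchases c ON c.customer_id = p.id

Result:
id | name  | amount 
---+-------+--------
1  | Carol | 697.64 
2  | Grace | 1673.92
3  | Grace | 326.77 
4  | Grace | 1361.88
5  | Carol | 512.24 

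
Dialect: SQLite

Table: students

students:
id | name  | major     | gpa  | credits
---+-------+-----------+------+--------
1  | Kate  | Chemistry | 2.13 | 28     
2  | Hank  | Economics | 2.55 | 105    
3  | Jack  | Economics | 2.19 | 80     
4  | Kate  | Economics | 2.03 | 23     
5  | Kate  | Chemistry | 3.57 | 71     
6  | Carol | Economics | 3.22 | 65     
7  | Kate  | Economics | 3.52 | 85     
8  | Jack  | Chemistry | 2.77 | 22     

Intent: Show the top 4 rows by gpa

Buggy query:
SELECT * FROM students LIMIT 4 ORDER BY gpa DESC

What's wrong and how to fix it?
Bug: LIMIT must come after ORDER BY

Fix: Swap the clauses: ORDER BY first, then LIMIT

Corrected query:
SELECT * FROM students ORDER BY gpa DESC LIMIT 4

Result:
id | name  | major     | gpa  | credits
---+-------+-----------+------+--------
5  | Kate  | Chemistry | 3.57 | 71     
7  | Kate  | Economics | 3.52 | 85     
6  | Carol | Economics | 3.22 | 65     
8  | Jack  | Chemistry | 2.77 | 22     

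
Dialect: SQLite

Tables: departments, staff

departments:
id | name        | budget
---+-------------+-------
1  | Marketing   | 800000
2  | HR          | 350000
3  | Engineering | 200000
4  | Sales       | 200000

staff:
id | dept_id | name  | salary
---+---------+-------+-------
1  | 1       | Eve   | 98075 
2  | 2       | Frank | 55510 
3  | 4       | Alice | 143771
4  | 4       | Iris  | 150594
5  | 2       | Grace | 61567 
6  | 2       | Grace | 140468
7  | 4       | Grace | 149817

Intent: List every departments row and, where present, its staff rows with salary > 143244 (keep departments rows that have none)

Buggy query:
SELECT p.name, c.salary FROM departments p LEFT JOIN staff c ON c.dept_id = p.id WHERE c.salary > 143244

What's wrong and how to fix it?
Bug: A WHERE condition on the right-hand table after LEFT JOIN drops unmatched parents

Fix: Move the right-table condition into the ON clause so unmatched parents are kept

Corrected query:
SELECT p.name, c.salary FROM departments p LEFT JOIN staff c ON c.dept_id = p.id AND c.salary > 143244

Result:
name        | salary
------------+-------
Marketing   | NULL  
HR          | NULL  
Engineering | NULL  
Sales       | 143771
Sales       | 149817
Sales       | 150594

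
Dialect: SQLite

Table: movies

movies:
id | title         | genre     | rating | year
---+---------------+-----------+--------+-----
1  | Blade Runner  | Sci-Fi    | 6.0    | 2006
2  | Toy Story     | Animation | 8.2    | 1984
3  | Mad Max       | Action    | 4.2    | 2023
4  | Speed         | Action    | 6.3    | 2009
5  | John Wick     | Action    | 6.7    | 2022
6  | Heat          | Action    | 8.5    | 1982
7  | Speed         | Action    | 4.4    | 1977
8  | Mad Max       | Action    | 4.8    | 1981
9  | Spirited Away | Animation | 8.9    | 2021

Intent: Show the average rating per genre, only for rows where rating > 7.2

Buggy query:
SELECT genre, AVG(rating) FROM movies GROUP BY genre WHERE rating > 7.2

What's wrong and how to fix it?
Bug: Row-level WHERE must come before GROUP BY in the clause order

Fix: Place WHERE between FROM and GROUP BY

Corrected query:
SELECT genre, AVG(rating) FROM movies WHERE rating > 7.2 GROUP BY genre

Result:
genre     | AVG(rating)
----------+------------
Action    | 8.5        
Animation | 8.55       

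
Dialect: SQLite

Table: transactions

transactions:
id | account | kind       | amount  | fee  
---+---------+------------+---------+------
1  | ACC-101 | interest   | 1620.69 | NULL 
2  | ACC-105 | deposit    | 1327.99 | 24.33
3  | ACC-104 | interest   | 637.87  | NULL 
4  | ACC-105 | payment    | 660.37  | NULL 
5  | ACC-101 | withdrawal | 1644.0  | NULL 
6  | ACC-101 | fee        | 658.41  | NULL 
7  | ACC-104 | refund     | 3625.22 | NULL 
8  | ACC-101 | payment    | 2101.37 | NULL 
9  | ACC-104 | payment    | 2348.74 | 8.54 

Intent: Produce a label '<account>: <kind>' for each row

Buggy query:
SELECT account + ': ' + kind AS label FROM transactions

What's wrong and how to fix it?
Bug: SQLite uses || for string concatenation; + coerces text to numbers (yielding 0)

Fix: Replace + with || to concatenate text

Corrected query:
SELECT account || ': ' || kind AS label FROM transactions

Result:
label              
-------------------
ACC-101: interest  
ACC-105: deposit   
ACC-104: interest  
ACC-105: payment   
ACC-101: withdrawal
ACC-101: fee       
ACC-104: refund    
ACC-101: payment   
ACC-104: payment   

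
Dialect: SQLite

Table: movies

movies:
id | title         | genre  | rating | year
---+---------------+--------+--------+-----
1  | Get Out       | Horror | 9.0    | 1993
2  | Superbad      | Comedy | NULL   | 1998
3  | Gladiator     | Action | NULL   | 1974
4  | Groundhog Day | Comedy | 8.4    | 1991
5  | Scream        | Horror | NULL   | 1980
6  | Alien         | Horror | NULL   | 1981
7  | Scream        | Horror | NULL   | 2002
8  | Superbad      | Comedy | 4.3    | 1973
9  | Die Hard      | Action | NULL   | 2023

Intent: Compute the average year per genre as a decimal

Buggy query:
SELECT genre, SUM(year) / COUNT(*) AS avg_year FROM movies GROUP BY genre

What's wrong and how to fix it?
Bug: SUM(year) and COUNT(*) are both integers; the division truncates the fractional part

Fix: Cast one side to REAL so the division keeps the fractional part

Corrected query:
SELECT genre, SUM(year) * 1.0 / COUNT(*) AS avg_year FROM movies GROUP BY genre

Result:
genre  | avg_year   
-------+------------
Action | 1998.5     
Comedy | 1987.333333
Horror | 1989       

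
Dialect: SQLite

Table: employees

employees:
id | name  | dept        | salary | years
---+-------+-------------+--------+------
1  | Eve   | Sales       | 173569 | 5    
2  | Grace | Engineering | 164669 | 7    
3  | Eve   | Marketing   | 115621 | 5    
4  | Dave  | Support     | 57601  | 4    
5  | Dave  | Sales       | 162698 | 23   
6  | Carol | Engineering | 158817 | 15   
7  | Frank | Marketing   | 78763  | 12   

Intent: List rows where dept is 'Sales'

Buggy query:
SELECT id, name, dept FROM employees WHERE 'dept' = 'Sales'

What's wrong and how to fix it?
Bug: 'dept' in single quotes is a string literal, not the column; the comparison is literal-vs-literal and never true

Fix: Remove the quotes around the column name (or use double quotes for an identifier)

Corrected query:
SELECT id, name, dept FROM employees WHERE dept = 'Sales'

Result:
id | name | dept 
---+------+------
1  | Eve  | Sales
5  | Dave | Sales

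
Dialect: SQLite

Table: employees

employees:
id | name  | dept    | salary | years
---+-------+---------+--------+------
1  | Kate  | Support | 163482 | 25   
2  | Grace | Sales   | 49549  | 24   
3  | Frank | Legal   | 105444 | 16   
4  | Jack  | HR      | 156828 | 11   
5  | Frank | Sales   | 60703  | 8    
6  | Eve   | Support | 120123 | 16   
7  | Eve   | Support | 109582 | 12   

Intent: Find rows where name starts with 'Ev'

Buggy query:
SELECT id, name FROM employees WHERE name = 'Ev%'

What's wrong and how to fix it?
Bug: '=' compares the literal string including the % character; pattern matching needs LIKE

Fix: Use LIKE for wildcard pattern matching

Corrected query:
SELECT id, name FROM employees WHERE name LIKE 'Ev%'

Result:
id | name
---+-----
6  | Eve 
7  | Eve 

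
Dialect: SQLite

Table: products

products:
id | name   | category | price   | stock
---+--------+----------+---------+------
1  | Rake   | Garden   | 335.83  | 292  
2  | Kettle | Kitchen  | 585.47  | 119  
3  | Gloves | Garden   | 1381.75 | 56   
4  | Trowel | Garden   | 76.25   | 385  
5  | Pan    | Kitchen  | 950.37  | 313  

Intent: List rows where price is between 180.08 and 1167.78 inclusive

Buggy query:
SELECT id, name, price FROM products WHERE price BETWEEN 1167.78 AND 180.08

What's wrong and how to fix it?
Bug: BETWEEN expects the lower bound first; with 1167.78 AND 180.08 the range is empty

Fix: Write BETWEEN 180.08 AND 1167.78

Corrected query:
SELECT id, name, price FROM products WHERE price BETWEEN 180.08 AND 1167.78

Result:
id | name   | price 
---+--------+-------
1  | Rake   | 335.83
2  | Kettle | 585.47
5  | Pan    | 950.37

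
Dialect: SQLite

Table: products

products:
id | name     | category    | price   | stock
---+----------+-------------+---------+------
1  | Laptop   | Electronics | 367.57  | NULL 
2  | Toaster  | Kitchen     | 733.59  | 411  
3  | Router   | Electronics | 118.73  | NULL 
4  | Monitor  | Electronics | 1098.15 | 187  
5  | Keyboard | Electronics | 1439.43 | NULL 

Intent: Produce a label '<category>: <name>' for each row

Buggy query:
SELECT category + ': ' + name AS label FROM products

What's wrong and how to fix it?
Bug: '+' is numeric addition; on text columns SQLite converts them to 0 instead of concatenating

Fix: Replace + with || to concatenate text

Corrected query:
SELECT category || ': ' || name AS label FROM products

Result:
label                
---------------------
Electronics: Laptop  
Kitchen: Toaster     
Electronics: Router  
Electronics: Monitor 
Electronics: Keyboard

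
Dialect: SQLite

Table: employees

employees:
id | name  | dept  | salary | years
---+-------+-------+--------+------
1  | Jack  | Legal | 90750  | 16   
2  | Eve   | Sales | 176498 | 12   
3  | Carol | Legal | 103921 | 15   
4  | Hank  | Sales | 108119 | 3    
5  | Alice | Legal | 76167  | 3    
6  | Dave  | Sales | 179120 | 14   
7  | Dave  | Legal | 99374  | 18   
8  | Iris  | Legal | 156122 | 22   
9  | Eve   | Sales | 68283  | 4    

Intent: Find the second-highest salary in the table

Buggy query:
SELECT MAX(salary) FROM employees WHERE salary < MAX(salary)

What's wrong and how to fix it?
Bug: The inner MAX is an aggregate inside WHERE, which is not allowed

Fix: Compute the overall MAX in a subquery, then take MAX of rows below it

Corrected query:
SELECT MAX(salary) FROM employees WHERE salary < (SELECT MAX(salary) FROM employees)

Result:
MAX(salary)
-----------
176498     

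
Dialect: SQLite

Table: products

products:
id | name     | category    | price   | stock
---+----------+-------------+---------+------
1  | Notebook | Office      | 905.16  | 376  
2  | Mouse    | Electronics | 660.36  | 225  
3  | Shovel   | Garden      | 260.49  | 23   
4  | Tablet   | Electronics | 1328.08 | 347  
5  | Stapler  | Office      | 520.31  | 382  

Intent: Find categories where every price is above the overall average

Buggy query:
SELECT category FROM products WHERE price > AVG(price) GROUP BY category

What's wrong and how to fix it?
Bug: AVG() is an aggregate; it can't sit directly in WHERE

Fix: Compute the overall average in a scalar subquery and compare each group's MIN against it in HAVING

Corrected query:
SELECT category FROM products GROUP BY category HAVING MIN(price) > (SELECT AVG(price) FROM products)

Result:
(no rows)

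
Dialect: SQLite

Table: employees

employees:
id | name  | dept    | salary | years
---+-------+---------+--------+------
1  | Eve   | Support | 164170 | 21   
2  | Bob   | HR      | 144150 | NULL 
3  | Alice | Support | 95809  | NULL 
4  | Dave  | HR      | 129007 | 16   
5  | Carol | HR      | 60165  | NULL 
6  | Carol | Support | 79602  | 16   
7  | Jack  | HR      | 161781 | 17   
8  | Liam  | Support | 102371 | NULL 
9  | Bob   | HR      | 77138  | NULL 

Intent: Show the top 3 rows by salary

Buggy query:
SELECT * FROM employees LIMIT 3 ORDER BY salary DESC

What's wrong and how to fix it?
Bug: ORDER BY cannot follow LIMIT; LIMIT is the final clause

Fix: Swap the clauses: ORDER BY first, then LIMIT

Corrected query:
SELECT * FROM employees ORDER BY salary DESC LIMIT 3

Result:
id | name | dept    | salary | years
---+------+---------+--------+------
1  | Eve  | Support | 164170 | 21   
7  | Jack | HR      | 161781 | 17   
2  | Bob  | HR      | 144150 | NULL 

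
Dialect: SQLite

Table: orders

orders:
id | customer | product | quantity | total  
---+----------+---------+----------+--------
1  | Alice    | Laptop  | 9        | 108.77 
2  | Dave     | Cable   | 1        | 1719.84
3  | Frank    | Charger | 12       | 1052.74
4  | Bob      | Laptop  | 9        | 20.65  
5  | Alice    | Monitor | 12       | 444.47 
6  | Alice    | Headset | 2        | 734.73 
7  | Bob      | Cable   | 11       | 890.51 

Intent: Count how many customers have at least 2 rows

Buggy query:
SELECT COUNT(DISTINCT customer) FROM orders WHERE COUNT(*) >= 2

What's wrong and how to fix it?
Bug: COUNT(*) cannot appear in WHERE; the per-group count doesn't exist yet

Fix: Use a subquery that GROUPs and filters with HAVING, then count its rows

Corrected query:
SELECT COUNT(*) FROM (SELECT customer FROM orders GROUP BY customer HAVING COUNT(*) >= 2)

Result:
COUNT(*)
--------
2       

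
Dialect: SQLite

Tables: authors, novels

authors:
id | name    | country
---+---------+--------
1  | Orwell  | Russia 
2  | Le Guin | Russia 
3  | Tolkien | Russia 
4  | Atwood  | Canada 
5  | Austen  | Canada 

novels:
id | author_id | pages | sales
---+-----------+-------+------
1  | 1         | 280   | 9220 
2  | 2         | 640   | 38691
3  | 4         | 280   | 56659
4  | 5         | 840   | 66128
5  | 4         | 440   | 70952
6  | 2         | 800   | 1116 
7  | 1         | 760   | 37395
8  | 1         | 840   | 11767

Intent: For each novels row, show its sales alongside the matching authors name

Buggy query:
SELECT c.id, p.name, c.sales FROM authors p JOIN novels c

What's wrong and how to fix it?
Bug: JOIN with no ON clause produces a cartesian product; every novels row pairs with every authors row

Fix: Add ON c.author_id = p.id to the JOIN

Corrected query:
SELECT c.id, p.name, c.sales FROM authors p JOIN novels c ON c.author_id = p.id

Result:
id | name    | sales
---+---------+------
1  | Orwell  | 9220 
2  | Le Guin | 38691
3  | Atwood  | 56659
4  | Austen  | 66128
5  | Atwood  | 70952
6  | Le Guin | 1116 
7  | Orwell  | 37395
8  | Orwell  | 11767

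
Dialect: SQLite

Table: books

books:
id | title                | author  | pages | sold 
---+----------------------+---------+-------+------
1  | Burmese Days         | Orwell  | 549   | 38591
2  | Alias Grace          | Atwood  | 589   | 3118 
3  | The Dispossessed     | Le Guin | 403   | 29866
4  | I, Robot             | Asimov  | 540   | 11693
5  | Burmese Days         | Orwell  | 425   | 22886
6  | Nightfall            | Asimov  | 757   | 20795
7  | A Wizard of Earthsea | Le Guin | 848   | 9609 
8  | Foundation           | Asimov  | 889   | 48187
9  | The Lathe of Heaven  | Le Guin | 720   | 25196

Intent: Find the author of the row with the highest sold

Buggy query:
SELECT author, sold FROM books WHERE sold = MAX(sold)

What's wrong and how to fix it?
Bug: MAX(sold) is an aggregate and cannot be used directly in WHERE

Fix: Use a subquery: WHERE sold = (SELECT MAX(sold) FROM books)

Corrected query:
SELECT author, sold FROM books WHERE sold = (SELECT MAX(sold) FROM books)

Result:
author | sold 
-------+------
Asimov | 48187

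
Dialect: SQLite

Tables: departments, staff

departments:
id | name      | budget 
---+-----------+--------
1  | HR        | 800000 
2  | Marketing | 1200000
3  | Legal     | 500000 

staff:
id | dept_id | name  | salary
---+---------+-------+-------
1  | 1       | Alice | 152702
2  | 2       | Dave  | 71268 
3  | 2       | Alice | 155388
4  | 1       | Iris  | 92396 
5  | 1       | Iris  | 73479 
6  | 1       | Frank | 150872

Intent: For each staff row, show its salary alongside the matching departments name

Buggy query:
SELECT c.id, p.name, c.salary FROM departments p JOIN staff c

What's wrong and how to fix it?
Bug: Missing join condition: each staff row is matched to all departments rows instead of just its own

Fix: Specify the join condition linking the foreign key to the parent id

Corrected query:
SELECT c.id, p.name, c.salary FROM departments p JOIN staff c ON c.dept_id = p.id

Result:
id | name      | salary
---+-----------+-------
1  | HR        | 152702
2  | Marketing | 71268 
3  | Marketing | 155388
4  | HR        | 92396 
5  | HR        | 73479 
6  | HR        | 150872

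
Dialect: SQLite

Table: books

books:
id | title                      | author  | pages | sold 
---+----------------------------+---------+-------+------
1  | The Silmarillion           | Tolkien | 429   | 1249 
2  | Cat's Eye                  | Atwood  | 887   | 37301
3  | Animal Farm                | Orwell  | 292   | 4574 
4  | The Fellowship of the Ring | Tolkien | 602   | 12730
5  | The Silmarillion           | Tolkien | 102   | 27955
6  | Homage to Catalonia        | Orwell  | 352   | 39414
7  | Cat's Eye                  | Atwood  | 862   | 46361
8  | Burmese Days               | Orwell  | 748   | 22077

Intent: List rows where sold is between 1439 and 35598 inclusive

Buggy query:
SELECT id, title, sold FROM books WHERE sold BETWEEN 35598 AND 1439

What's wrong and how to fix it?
Bug: BETWEEN expects the lower bound first; with 35598 AND 1439 the range is empty

Fix: Swap the bounds so the smaller value comes first

Corrected query:
SELECT id, title, sold FROM books WHERE sold BETWEEN 1439 AND 35598

Result:
id | title                      | sold 
---+----------------------------+------
3  | Animal Farm                | 4574 
4  | The Fellowship of the Ring | 12730
5  | The Silmarillion           | 27955
8  | Burmese Days               | 22077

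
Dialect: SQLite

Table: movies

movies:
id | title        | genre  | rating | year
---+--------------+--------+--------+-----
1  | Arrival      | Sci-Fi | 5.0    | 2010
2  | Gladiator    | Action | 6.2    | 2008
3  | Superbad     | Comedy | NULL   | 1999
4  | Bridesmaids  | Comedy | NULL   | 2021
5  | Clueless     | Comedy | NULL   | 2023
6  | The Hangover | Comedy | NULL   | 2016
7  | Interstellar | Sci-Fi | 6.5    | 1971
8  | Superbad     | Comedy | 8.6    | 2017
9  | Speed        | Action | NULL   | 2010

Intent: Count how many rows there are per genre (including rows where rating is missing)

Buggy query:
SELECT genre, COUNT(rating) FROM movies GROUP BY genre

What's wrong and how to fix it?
Bug: COUNT(column) counts non-NULL values only; rows with NULL rating aren't counted

Fix: Use COUNT(*) to count all rows regardless of NULL

Corrected query:
SELECT genre, COUNT(*) FROM movies GROUP BY genre

Result:
genre  | COUNT(*)
-------+---------
Action | 2       
Comedy | 5       
Sci-Fi | 2       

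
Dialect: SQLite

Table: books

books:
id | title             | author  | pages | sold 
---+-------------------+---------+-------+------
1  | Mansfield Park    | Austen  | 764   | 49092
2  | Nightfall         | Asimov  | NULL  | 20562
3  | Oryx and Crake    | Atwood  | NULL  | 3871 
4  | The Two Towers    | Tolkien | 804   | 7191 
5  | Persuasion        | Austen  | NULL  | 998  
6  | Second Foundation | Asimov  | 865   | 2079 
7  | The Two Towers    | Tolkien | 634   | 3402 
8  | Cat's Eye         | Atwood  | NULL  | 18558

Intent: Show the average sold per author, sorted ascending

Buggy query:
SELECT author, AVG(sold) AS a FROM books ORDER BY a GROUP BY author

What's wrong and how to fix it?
Bug: ORDER BY appears before GROUP BY; SQL clause order requires GROUP BY first

Fix: Move ORDER BY to the end, after GROUP BY

Corrected query:
SELECT author, AVG(sold) AS a FROM books GROUP BY author ORDER BY a

Result:
author  | a      
--------+--------
Tolkien | 5296.5 
Atwood  | 11214.5
Asimov  | 11320.5
Austen  | 25045  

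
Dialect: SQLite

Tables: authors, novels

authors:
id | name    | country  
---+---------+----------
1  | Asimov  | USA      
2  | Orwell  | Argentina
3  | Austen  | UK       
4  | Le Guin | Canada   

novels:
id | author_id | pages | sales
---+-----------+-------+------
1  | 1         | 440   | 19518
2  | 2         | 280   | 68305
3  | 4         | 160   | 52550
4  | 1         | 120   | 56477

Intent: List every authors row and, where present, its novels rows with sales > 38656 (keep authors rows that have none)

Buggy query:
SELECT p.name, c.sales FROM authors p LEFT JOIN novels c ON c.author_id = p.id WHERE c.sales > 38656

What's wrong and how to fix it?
Bug: Filtering c.sales in WHERE discards the NULL rows produced by LEFT JOIN, turning it into an inner join

Fix: Put 'c.sales > 38656' in the JOIN's ON clause instead of WHERE

Corrected query:
SELECT p.name, c.sales FROM authors p LEFT JOIN novels c ON c.author_id = p.id AND c.sales > 38656

Result:
name    | sales
--------+------
Asimov  | 56477
Orwell  | 68305
Austen  | NULL 
Le Guin | 52550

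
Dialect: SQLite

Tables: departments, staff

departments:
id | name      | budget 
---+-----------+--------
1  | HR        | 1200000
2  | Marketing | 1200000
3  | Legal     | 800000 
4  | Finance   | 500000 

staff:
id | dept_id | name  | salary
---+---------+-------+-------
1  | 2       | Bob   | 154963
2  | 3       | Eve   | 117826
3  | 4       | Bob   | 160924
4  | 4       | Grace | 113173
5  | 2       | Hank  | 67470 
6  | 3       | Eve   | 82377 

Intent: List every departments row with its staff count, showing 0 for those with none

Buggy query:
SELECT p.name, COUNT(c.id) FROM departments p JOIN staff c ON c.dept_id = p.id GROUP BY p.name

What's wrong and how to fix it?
Bug: An inner join excludes parents with zero children

Fix: Use LEFT JOIN so parents without children still appear (COUNT(c.id) gives 0)

Corrected query:
SELECT p.name, COUNT(c.id) FROM departments p LEFT JOIN staff c ON c.dept_id = p.id GROUP BY p.name

Result:
name      | COUNT(c.id)
----------+------------
Finance   | 2          
HR        | 0          
Legal     | 2          
Marketing | 2          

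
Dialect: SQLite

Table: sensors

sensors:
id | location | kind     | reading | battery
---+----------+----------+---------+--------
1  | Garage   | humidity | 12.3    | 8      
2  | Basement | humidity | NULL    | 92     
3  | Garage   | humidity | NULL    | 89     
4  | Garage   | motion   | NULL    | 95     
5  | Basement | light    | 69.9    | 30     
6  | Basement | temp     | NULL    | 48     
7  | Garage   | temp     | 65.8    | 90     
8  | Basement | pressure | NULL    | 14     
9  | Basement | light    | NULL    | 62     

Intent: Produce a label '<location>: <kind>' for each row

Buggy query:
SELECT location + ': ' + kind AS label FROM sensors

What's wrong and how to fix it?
Bug: '+' is numeric addition; on text columns SQLite converts them to 0 instead of concatenating

Fix: Use the || operator for string concatenation

Corrected query:
SELECT location || ': ' || kind AS label FROM sensors

Result:
label             
------------------
Garage: humidity  
Basement: humidity
Garage: humidity  
Garage: motion    
Basement: light   
Basement: temp    
Garage: temp      
Basement: pressure
Basement: light   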